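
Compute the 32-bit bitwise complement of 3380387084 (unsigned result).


~0b11001001011111001001110100001100 = 0b110110100000110110001011110011 = 914580211 (32-bit unsigned)

914580211


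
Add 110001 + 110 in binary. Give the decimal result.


110001 + 110 = 110111 = 55

55


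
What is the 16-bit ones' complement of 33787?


33787 ^ 65535 = 31748

31748


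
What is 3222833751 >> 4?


0b11000000000110001000101001010111 >> 4 = 0b1100000000011000100010100101 = 201427109

201427109


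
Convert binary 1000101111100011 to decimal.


1000101111100011 in decimal = 35811

35811


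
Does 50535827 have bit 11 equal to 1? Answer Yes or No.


0b11000000110001110110010011, bit 11 = 1. Yes

Yes


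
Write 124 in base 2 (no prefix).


124 = 1111100 in binary

1111100


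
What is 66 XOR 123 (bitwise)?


0b1000010 ^ 0b1111011 = 0b111001 = 57

57


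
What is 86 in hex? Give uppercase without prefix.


86 = 56 hex

56


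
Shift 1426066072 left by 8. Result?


0b1010101000000000000101010011000 << 8 = 0b101010100000000000010101001100000000000 = 365072914432

365072914432


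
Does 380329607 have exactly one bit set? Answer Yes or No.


0b10110101010110101111010000111. Multiple bits set => No

No


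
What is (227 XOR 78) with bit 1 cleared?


Step 1: 227 ^ 78 = 173
Step 2: 173 & ~(1 << 1) = 173

173


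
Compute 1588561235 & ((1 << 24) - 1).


1588561235 & 16777215 = 11502931

11502931


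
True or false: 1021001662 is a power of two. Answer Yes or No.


0b111100110110110011111110111110. Multiple bits set => No

No


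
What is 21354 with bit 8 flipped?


21354 ^ (1 << 8) = 21354 ^ 256 = 21098

21098


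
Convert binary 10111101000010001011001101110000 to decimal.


10111101000010001011001101110000 in decimal = 3171464048

3171464048


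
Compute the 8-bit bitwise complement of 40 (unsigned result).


~0b101000 = 0b11010111 = 215 (8-bit unsigned)

215


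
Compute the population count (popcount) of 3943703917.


0b11101011000100000010010101101101 has 15 set bits

15


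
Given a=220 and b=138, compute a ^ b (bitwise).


220 ^ 138 = 86

86


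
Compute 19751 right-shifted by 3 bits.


0b100110100100111 >> 3 = 0b100110100100 = 2468

2468


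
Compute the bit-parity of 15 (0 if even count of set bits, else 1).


0b1111 has 4 ones => parity 0

0


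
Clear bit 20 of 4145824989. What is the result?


4145824989 & ~(1 << 20) = 4144776413

4144776413


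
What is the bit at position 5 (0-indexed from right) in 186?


0b10111010, position 5 = 1

1


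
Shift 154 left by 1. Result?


0b10011010 << 1 = 0b100110100 = 308

308


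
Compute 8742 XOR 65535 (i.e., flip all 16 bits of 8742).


8742 ^ 65535 = 56793

56793


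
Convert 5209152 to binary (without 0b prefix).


5209152 = 10011110111110001000000 in binary

10011110111110001000000


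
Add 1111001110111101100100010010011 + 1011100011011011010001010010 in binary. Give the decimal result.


1111001110111101100100010010011 + 1011100011011011010001010010 = 10000101011011000111110011100101 = 2238479589

2238479589


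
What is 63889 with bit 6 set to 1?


63889 | (1 << 6) = 63889 | 64 = 63953

63953


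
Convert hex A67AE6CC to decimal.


A67AE6CC hex = 2793072332 decimal

2793072332


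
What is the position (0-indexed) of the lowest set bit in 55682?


0b1101100110000010. Lowest set bit at position 1

1


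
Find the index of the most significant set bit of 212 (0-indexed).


0b11010100. Highest set bit at position 7

7


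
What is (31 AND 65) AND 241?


Step 1: 31 & 65 = 1
Step 2: 1 & 241 = 1

1


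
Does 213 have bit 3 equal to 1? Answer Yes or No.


0b11010101, bit 3 = 0. No

No


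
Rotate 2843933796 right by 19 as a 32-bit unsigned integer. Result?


Rotate 0b10101001100000101111110001100100 right by 19 (32-bit) = 0b1011111100011001001010100110000 = 1603048752

1603048752


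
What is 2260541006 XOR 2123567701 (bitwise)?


0b10000110101111010001111001001110 ^ 0b1111110100100110001001001010101 = 0b11111000001011100000110000011011 = 4163767323

4163767323


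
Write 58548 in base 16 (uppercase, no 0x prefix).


58548 = E4B4 hex

E4B4


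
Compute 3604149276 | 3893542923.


0b11010110110100101111010000011100 | 0b11101000000100101100000000001011 = 0b11111110110100101111010000011111 = 4275237919

4275237919


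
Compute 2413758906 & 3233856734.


0b10001111110111110000100110111010 & 0b11000000110000001011110011011110 = 0b10000000110000000000100010011010 = 2160068762

2160068762


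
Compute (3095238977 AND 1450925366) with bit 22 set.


Step 1: 3095238977 & 1450925366 = 276371712
Step 2: 276371712 | (1 << 22) = 276371712 | 4194304 = 276371712

276371712


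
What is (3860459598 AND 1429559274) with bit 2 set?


Step 1: 3860459598 & 1429559274 = 1141985354
Step 2: 1141985354 | (1 << 2) = 1141985354 | 4 = 1141985358

1141985358


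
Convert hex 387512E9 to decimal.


387512E9 hex = 947196649 decimal

947196649


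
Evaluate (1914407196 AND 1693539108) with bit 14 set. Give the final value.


Step 1: 1914407196 & 1693539108 = 1611729156
Step 2: 1611729156 | (1 << 14) = 1611729156 | 16384 = 1611745540

1611745540


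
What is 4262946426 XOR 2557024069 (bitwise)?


0b11111110000101110110011001111010 ^ 0b10011000011010010001011101000101 = 0b1100110011111100111000100111111 = 1719562559

1719562559


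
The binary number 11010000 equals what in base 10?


11010000 in decimal = 208

208


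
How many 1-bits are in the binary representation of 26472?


0b110011101101000 has 8 set bits

8


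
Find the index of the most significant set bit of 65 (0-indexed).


0b1000001. Highest set bit at position 6

6


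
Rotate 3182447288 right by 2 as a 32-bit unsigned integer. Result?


Rotate 0b10111101101100000100101010111000 right by 2 (32-bit) = 0b101111011011000001001010101110 = 795611822

795611822


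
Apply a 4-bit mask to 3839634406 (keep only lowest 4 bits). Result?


3839634406 & 15 = 6

6


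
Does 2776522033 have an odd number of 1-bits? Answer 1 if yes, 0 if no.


0b10100101011111100101110100110001 has 18 ones => parity 0

0


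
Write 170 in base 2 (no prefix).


170 = 10101010 in binary

10101010


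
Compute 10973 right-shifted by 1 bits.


0b10101011011101 >> 1 = 0b1010101101110 = 5486

5486


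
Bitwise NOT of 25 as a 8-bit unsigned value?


~0b11001 = 0b11100110 = 230 (8-bit unsigned)

230


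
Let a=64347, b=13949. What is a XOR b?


64347 ^ 13949 = 52518

52518


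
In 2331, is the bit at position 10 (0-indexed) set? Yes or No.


0b100100011011, bit 10 = 0. No

No


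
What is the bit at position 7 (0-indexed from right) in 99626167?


0b101111100000010110010110111, position 7 = 1

1


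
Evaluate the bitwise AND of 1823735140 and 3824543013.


0b1101100101100111111110101100100 & 0b11100011111101011110010100100101 = 0b1100000101100011110010100100100 = 1622271268

1622271268


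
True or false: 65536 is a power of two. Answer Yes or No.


0b10000000000000000. Only one bit set => Yes

Yes


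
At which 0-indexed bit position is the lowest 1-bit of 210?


0b11010010. Lowest set bit at position 1

1


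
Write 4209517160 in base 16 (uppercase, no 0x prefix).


4209517160 = FAE82268 hex

FAE82268


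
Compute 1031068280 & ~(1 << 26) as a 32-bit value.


1031068280 & ~(1 << 26) = 963959416

963959416


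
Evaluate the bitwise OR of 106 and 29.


0b1101010 | 0b11101 = 0b1111111 = 127

127


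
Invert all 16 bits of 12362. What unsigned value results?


12362 ^ 65535 = 53173

53173


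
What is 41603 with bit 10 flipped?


41603 ^ (1 << 10) = 41603 ^ 1024 = 42627

42627


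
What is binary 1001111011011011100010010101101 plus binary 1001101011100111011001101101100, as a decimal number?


1001111011011011100010010101101 + 1001101011100111011001101101100 = 10011100111000010111100000011001 = 2632022041

2632022041


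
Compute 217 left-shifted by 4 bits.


0b11011001 << 4 = 0b110110010000 = 3472

3472


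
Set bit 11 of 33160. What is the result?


33160 | (1 << 11) = 33160 | 2048 = 35208

35208


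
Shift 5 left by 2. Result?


0b101 << 2 = 0b10100 = 20

20


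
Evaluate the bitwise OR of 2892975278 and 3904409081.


0b10101100011011110100110010101110 | 0b11101000101110001000110111111001 = 0b11101100111111111100110111111111 = 3976187391

3976187391


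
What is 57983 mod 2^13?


57983 & 8191 = 639

639


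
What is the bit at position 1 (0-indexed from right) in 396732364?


0b10111101001011010011111001100, position 1 = 0

0


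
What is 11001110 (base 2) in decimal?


11001110 in decimal = 206

206


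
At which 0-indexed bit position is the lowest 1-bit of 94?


0b1011110. Lowest set bit at position 1

1


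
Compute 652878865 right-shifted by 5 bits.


0b100110111010100010010000010001 >> 5 = 0b1001101110101000100100000 = 20402464

20402464


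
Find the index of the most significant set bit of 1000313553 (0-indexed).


0b111011100111111001001011010001. Highest set bit at position 29

29


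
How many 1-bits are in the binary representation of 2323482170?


0b10001010011111011000011000111010 has 16 set bits

16


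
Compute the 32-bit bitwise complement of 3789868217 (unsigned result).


~0b11100001111001001100110010111001 = 0b11110000110110011001101000110 = 505099078 (32-bit unsigned)

505099078


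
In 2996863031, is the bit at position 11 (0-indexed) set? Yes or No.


0b10110010101000001000000000110111, bit 11 = 0. No

No


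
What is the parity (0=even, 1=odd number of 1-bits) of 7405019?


0b11100001111110111011011 has 16 ones => parity 0

0


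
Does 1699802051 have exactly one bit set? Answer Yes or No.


0b1100101010100001110101111000011. Multiple bits set => No

No


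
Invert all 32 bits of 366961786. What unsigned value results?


366961786 ^ 4294967295 = 3928005509

3928005509


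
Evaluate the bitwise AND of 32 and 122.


0b100000 & 0b1111010 = 0b100000 = 32

32


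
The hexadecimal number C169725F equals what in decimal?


C169725F hex = 3244913247 decimal

3244913247


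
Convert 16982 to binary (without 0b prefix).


16982 = 100001001010110 in binary

100001001010110


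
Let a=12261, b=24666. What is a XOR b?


12261 ^ 24666 = 20415

20415


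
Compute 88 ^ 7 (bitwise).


0b1011000 ^ 0b111 = 0b1011111 = 95

95


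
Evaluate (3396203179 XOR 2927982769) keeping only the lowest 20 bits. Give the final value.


Step 1: 3396203179 ^ 2927982769 = 1692961306
Step 2: 1692961306 & 1048575 = 559642

559642


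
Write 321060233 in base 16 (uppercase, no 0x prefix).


321060233 = 1322FD89 hex

1322FD89


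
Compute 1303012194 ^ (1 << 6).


1303012194 ^ (1 << 6) = 1303012194 ^ 64 = 1303012130

1303012130


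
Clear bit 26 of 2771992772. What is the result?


2771992772 & ~(1 << 26) = 2704883908

2704883908


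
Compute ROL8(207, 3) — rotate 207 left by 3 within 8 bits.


Rotate 0b11001111 left by 3 (8-bit) = 0b1111110 = 126

126


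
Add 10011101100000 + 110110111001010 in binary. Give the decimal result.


10011101100000 + 110110111001010 = 1001010100101010 = 38186

38186


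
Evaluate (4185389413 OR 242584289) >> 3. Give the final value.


Step 1: 4185389413 | 242584289 = 4286053349
Step 2: 4286053349 >> 3 = 535756668

535756668


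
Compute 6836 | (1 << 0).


6836 | (1 << 0) = 6836 | 1 = 6837

6837


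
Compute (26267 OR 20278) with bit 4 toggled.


Step 1: 26267 | 20278 = 28607
Step 2: 28607 ^ (1 << 4) = 28607 ^ 16 = 28591

28591


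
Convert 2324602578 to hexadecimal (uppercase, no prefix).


2324602578 = 8A8E9ED2 hex

8A8E9ED2


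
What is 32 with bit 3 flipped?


32 ^ (1 << 3) = 32 ^ 8 = 40

40


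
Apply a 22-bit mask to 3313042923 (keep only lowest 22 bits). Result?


3313042923 & 4194303 = 3737067

3737067


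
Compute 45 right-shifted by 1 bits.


0b101101 >> 1 = 0b10110 = 22

22


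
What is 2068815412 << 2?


0b1111011010011111001111000110100 << 2 = 0b111101101001111100111100011010000 = 8275261648

8275261648


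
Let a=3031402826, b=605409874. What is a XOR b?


3031402826 ^ 605409874 = 2428132120

2428132120


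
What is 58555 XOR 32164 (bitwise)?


0b1110010010111011 ^ 0b111110110100100 = 0b1001100100011111 = 39199

39199


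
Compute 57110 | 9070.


0b1101111100010110 | 0b10001101101110 = 0b1111111101111110 = 65406

65406


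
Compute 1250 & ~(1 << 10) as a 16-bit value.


1250 & ~(1 << 10) = 226

226


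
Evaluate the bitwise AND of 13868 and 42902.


0b11011000101100 & 0b1010011110010110 = 0b10011000000100 = 9732

9732


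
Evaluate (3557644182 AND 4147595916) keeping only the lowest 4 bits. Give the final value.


Step 1: 3557644182 & 4147595916 = 3557114500
Step 2: 3557114500 & 15 = 4

4


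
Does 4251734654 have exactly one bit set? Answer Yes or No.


0b11111101011011000101001001111110. Multiple bits set => No

No


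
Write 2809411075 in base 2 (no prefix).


2809411075 = 10100111011101000011011000000011 in binary

10100111011101000011011000000011


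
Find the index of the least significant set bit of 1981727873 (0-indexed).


0b1110110000111101100010010000001. Lowest set bit at position 0

0


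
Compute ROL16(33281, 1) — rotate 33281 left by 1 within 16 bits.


Rotate 0b1000001000000001 left by 1 (16-bit) = 0b10000000011 = 1027

1027


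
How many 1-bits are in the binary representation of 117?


0b1110101 has 5 set bits

5


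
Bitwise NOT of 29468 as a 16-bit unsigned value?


~0b111001100011100 = 0b1000110011100011 = 36067 (16-bit unsigned)

36067


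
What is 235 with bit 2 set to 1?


235 | (1 << 2) = 235 | 4 = 239

239


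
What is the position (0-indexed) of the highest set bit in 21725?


0b101010011011101. Highest set bit at position 14

14


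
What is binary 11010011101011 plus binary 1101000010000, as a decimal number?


11010011101011 + 1101000010000 = 100111011111011 = 20219

20219


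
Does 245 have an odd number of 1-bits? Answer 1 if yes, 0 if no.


0b11110101 has 6 ones => parity 0

0


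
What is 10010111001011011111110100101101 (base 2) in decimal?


10010111001011011111110100101101 in decimal = 2536373549

2536373549


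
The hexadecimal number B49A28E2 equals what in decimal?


B49A28E2 hex = 3030001890 decimal

3030001890


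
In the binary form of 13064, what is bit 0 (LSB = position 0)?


0b11001100001000, position 0 = 0

0


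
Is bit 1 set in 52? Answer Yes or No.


0b110100, bit 1 = 0. No

No


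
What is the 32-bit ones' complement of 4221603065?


4221603065 ^ 4294967295 = 73364230

73364230


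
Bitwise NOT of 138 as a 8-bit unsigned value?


~0b10001010 = 0b1110101 = 117 (8-bit unsigned)

117


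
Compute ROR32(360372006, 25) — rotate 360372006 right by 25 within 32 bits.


Rotate 0b10101011110101101011100100110 right by 25 (32-bit) = 0b10111101011010111001001100001010 = 3177943818

3177943818


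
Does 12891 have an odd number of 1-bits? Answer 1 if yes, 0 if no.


0b11001001011011 has 8 ones => parity 0

0


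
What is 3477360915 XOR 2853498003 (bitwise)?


0b11001111010001000101000100010011 ^ 0b10101010000101001110110010010011 = 0b1100101010100001011110110000000 = 1699790208

1699790208


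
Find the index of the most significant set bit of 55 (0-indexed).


0b110111. Highest set bit at position 5

5


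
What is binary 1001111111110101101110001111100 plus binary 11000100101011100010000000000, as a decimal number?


1001111111110101101110001111100 + 11000100101011100010000000000 = 1101000100100001010000001111100 = 1754308732

1754308732


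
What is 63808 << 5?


0b1111100101000000 << 5 = 0b111110010100000000000 = 2041856

2041856


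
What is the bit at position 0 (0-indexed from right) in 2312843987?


0b10001001110110110011001011010011, position 0 = 1

1


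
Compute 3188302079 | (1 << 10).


3188302079 | (1 << 10) = 3188302079 | 1024 = 3188303103

3188303103


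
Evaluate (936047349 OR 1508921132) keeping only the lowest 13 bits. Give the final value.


Step 1: 936047349 | 1508921132 = 2147155965
Step 2: 2147155965 & 8191 = 8189

8189


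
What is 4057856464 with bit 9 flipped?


4057856464 ^ (1 << 9) = 4057856464 ^ 512 = 4057856976

4057856976


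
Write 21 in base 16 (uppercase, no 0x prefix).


21 = 15 hex

15


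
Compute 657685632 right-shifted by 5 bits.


0b100111001100110111110010000000 >> 5 = 0b1001110011001101111100100 = 20552676

20552676


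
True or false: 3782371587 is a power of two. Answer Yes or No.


0b11100001011100100110100100000011. Multiple bits set => No

No


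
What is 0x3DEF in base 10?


3DEF hex = 15855 decimal

15855


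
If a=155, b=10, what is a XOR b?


155 ^ 10 = 145

145


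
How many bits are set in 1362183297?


0b1010001001100010100010010000001 has 10 set bits

10


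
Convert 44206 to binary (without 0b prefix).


44206 = 1010110010101110 in binary

1010110010101110


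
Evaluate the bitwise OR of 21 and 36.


0b10101 | 0b100100 = 0b110101 = 53

53


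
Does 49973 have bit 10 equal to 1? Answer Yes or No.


0b1100001100110101, bit 10 = 0. No

No


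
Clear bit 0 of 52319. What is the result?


52319 & ~(1 << 0) = 52318

52318


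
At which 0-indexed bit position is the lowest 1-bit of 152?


0b10011000. Lowest set bit at position 3

3


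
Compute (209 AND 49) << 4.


Step 1: 209 & 49 = 17
Step 2: 17 << 4 = 272

272


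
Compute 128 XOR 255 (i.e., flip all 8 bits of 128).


128 ^ 255 = 127

127


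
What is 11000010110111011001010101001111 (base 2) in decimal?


11000010110111011001010101001111 in decimal = 3269301583

3269301583


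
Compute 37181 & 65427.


0b1001000100111101 & 0b1111111110010011 = 0b1001000100010001 = 37137

37137


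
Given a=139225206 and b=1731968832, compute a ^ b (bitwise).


139225206 ^ 1731968832 = 1870124854

1870124854


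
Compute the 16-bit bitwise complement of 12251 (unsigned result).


~0b10111111011011 = 0b1101000000100100 = 53284 (16-bit unsigned)

53284


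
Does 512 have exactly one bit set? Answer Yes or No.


0b1000000000. Only one bit set => Yes

Yes


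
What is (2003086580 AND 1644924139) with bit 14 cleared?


Step 1: 2003086580 & 1644924139 = 1644203232
Step 2: 1644203232 & ~(1 << 14) = 1644203232

1644203232


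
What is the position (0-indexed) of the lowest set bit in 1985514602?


0b1110110010110001000110001101010. Lowest set bit at position 1

1


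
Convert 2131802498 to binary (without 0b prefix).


2131802498 = 1111111000100001011100110000010 in binary

1111111000100001011100110000010


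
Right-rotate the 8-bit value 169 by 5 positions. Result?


Rotate 0b10101001 right by 5 (8-bit) = 0b1001101 = 77

77


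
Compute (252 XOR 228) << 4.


Step 1: 252 ^ 228 = 24
Step 2: 24 << 4 = 384

384


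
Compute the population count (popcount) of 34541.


0b1000011011101101 has 9 set bits

9


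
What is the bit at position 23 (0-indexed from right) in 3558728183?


0b11010100000111011110000111110111, position 23 = 0

0


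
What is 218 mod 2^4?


218 & 15 = 10

10


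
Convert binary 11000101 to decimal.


11000101 in decimal = 197

197


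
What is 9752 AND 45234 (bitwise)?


0b10011000011000 & 0b1011000010110010 = 0b10000000010000 = 8208

8208


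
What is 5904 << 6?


0b1011100010000 << 6 = 0b1011100010000000000 = 377856

377856


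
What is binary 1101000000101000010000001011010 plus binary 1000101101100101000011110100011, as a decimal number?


1101000000101000010000001011010 + 1000101101100101000011110100011 = 10101101110001101010011111111101 = 2915477501

2915477501


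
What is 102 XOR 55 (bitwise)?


0b1100110 ^ 0b110111 = 0b1010001 = 81

81


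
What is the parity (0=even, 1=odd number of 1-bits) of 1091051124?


0b1000001000010000001111001110100 has 11 ones => parity 1

1


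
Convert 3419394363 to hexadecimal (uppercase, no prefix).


3419394363 = CBCFD13B hex

CBCFD13B


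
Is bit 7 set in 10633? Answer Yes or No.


0b10100110001001, bit 7 = 1. Yes

Yes


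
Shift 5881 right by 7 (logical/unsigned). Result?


0b1011011111001 >> 7 = 0b101101 = 45

45


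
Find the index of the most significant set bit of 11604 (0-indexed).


0b10110101010100. Highest set bit at position 13

13


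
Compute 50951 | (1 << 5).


50951 | (1 << 5) = 50951 | 32 = 50983

50983


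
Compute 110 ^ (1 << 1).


110 ^ (1 << 1) = 110 ^ 2 = 108

108


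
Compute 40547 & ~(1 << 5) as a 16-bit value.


40547 & ~(1 << 5) = 40515

40515


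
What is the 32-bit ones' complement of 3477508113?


3477508113 ^ 4294967295 = 817459182

817459182


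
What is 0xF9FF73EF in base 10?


F9FF73EF hex = 4194268143 decimal

4194268143


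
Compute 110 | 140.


0b1101110 | 0b10001100 = 0b11101110 = 238

238


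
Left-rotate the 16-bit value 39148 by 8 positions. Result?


Rotate 0b1001100011101100 left by 8 (16-bit) = 0b1110110010011000 = 60568

60568


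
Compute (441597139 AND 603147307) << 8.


Step 1: 441597139 & 603147307 = 38931459
Step 2: 38931459 << 8 = 9966453504

9966453504


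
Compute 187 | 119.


0b10111011 | 0b1110111 = 0b11111111 = 255

255


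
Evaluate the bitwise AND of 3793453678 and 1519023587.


0b11100010000110111000001001101110 & 0b1011010100010100111010111100011 = 0b1000010000010100000000001100010 = 1107951714

1107951714


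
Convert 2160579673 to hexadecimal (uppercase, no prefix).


2160579673 = 80C7D459 hex

80C7D459


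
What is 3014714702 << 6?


0b10110011101100001110010101001110 << 6 = 0b10110011101100001110010101001110000000 = 192941740928

192941740928


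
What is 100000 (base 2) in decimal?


100000 in decimal = 32

32


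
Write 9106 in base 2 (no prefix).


9106 = 10001110010010 in binary

10001110010010


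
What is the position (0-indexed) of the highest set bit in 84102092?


0b101000000110100101111001100. Highest set bit at position 26

26


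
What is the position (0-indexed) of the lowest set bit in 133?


0b10000101. Lowest set bit at position 0

0


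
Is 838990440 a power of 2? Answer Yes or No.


0b110010000000011111101001101000. Multiple bits set => No

No


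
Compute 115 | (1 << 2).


115 | (1 << 2) = 115 | 4 = 119

119


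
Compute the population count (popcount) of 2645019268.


0b10011101101001111100101010000100 has 16 set bits

16


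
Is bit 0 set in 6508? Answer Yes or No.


0b1100101101100, bit 0 = 0. No

No


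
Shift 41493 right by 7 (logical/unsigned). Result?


0b1010001000010101 >> 7 = 0b101000100 = 324

324


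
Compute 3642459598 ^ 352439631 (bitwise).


0b11011001000110111000010111001110 ^ 0b10101000000011100110101001111 = 0b11001100000110100100100010000001 = 3424274561

3424274561


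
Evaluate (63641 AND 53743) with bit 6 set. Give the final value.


Step 1: 63641 & 53743 = 53385
Step 2: 53385 | (1 << 6) = 53385 | 64 = 53449

53449


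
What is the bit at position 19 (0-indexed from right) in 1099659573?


0b1000001100010110111100100110101, position 19 = 1

1


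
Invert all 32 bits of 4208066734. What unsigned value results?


4208066734 ^ 4294967295 = 86900561

86900561


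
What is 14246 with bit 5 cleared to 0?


14246 & ~(1 << 5) = 14214

14214


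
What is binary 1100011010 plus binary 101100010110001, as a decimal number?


1100011010 + 101100010110001 = 101101111001011 = 23499

23499


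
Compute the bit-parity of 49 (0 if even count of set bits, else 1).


0b110001 has 3 ones => parity 1

1


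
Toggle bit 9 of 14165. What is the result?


14165 ^ (1 << 9) = 14165 ^ 512 = 13653

13653


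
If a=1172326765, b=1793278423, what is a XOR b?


1172326765 ^ 1793278423 = 788727994

788727994


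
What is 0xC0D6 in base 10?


C0D6 hex = 49366 decimal

49366


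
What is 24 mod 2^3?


24 & 7 = 0

0


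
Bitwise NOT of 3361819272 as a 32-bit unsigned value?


~0b11001000011000010100101010001000 = 0b110111100111101011010101110111 = 933148023 (32-bit unsigned)

933148023


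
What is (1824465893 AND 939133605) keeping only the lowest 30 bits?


Step 1: 1824465893 & 939133605 = 616170149
Step 2: 616170149 & 1073741823 = 616170149

616170149


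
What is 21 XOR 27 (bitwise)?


0b10101 ^ 0b11011 = 0b1110 = 14

14


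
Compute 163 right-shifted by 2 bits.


0b10100011 >> 2 = 0b101000 = 40

40


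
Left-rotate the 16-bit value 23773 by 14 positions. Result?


Rotate 0b101110011011101 left by 14 (16-bit) = 0b101011100110111 = 22327

22327


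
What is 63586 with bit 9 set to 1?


63586 | (1 << 9) = 63586 | 512 = 64098

64098


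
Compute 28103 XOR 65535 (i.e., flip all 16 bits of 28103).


28103 ^ 65535 = 37432

37432


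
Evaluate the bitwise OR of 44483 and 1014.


0b1010110111000011 | 0b1111110110 = 0b1010111111110111 = 45047

45047


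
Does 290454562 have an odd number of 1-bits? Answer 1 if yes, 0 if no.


0b10001010011111111110000100010 has 15 ones => parity 1

1


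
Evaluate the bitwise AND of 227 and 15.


0b11100011 & 0b1111 = 0b11 = 3

3


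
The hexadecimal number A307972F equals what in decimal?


A307972F hex = 2735183663 decimal

2735183663


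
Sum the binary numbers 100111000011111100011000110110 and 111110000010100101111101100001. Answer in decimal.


100111000011111100011000110110 + 111110000010100101111101100001 = 1100101000110100010010110010111 = 1696212375

1696212375


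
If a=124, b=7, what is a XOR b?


124 ^ 7 = 123

123


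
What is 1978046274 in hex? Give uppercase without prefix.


1978046274 = 75E69742 hex

75E69742


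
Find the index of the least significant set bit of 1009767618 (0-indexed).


0b111100001011111101010011000010. Lowest set bit at position 1

1


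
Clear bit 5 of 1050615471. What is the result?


1050615471 & ~(1 << 5) = 1050615439

1050615439


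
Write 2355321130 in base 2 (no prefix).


2355321130 = 10001100011000110101100100101010 in binary

10001100011000110101100100101010


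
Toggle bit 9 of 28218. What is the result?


28218 ^ (1 << 9) = 28218 ^ 512 = 27706

27706


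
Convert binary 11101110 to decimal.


11101110 in decimal = 238

238


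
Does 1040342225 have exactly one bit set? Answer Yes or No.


0b111110000000100101110011010001. Multiple bits set => No

No


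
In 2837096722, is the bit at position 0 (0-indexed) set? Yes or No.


0b10101001000110101010100100010010, bit 0 = 0. No

No


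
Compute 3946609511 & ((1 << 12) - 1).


3946609511 & 4095 = 2919

2919


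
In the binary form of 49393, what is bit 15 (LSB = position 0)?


0b1100000011110001, position 15 = 1

1


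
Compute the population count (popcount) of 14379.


0b11100000101011 has 7 set bits

7


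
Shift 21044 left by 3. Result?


0b101001000110100 << 3 = 0b101001000110100000 = 168352

168352


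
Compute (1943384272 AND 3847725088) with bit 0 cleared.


Step 1: 1943384272 & 3847725088 = 1633001472
Step 2: 1633001472 & ~(1 << 0) = 1633001472

1633001472


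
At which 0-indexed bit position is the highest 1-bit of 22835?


0b101100100110011. Highest set bit at position 14

14


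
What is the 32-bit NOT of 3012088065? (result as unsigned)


~0b10110011100010001101000100000001 = 0b1001100011101110010111011111110 = 1282879230 (32-bit unsigned)

1282879230


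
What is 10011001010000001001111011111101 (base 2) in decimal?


10011001010000001001111011111101 in decimal = 2571149053

2571149053


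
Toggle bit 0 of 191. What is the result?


191 ^ (1 << 0) = 191 ^ 1 = 190

190


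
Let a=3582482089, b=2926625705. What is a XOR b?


3582482089 ^ 2926625705 = 2079888640

2079888640


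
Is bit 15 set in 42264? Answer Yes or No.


0b1010010100011000, bit 15 = 1. Yes

Yes


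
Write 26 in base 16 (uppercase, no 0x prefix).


26 = 1A hex

1A


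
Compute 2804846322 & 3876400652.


0b10100111001011101000111011110010 & 0b11100111000011010010111000001100 = 0b10100111000011000000111000000000 = 2802585088

2802585088


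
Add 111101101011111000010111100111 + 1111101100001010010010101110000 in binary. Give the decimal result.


111101101011111000010111100111 + 1111101100001010010010101110000 = 10111011001101001010101101010111 = 3140791127

3140791127


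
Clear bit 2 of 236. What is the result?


236 & ~(1 << 2) = 232

232


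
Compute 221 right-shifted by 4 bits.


0b11011101 >> 4 = 0b1101 = 13

13


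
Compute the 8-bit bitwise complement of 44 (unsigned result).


~0b101100 = 0b11010011 = 211 (8-bit unsigned)

211


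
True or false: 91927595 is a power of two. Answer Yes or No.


0b101011110101011010000101011. Multiple bits set => No

No


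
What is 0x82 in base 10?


82 hex = 130 decimal

130


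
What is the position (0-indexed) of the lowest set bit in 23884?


0b101110101001100. Lowest set bit at position 2

2


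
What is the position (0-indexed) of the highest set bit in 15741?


0b11110101111101. Highest set bit at position 13

13


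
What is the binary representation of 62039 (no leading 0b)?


62039 = 1111001001010111 in binary

1111001001010111


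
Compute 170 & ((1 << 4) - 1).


170 & 15 = 10

10


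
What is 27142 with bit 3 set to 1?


27142 | (1 << 3) = 27142 | 8 = 27150

27150


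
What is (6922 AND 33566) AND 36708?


Step 1: 6922 & 33566 = 778
Step 2: 778 & 36708 = 768

768


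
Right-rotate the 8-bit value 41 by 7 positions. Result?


Rotate 0b101001 right by 7 (8-bit) = 0b1010010 = 82

82


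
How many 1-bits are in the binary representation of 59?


0b111011 has 5 set bits

5


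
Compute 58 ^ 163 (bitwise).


0b111010 ^ 0b10100011 = 0b10011001 = 153

153


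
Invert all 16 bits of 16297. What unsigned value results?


16297 ^ 65535 = 49238

49238


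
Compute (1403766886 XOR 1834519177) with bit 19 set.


Step 1: 1403766886 ^ 1834519177 = 1056129775
Step 2: 1056129775 | (1 << 19) = 1056129775 | 524288 = 1056654063

1056654063


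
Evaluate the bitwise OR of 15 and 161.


0b1111 | 0b10100001 = 0b10101111 = 175

175


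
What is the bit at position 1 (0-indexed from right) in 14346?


0b11100000001010, position 1 = 1

1


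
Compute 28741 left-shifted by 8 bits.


0b111000001000101 << 8 = 0b11100000100010100000000 = 7357696

7357696


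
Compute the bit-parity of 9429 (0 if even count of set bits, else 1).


0b10010011010101 has 7 ones => parity 1

1


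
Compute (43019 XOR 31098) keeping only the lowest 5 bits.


Step 1: 43019 ^ 31098 = 53617
Step 2: 53617 & 31 = 17

17


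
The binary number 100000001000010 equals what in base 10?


100000001000010 in decimal = 16450

16450


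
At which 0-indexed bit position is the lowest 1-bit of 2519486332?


0b10010110001011000100111101111100. Lowest set bit at position 2

2


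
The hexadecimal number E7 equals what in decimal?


E7 hex = 231 decimal

231


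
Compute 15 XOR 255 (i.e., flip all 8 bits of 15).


15 ^ 255 = 240

240


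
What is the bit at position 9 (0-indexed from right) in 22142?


0b101011001111110, position 9 = 1

1


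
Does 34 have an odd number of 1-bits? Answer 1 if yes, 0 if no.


0b100010 has 2 ones => parity 0

0


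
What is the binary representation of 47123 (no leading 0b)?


47123 = 1011100000010011 in binary

1011100000010011


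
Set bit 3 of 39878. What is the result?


39878 | (1 << 3) = 39878 | 8 = 39886

39886


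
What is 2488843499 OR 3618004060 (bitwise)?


0b10010100010110001011110011101011 | 0b11010111101001100101110001011100 = 0b11010111111111101111110011111111 = 3623812351

3623812351


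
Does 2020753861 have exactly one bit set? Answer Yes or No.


0b1111000011100100100000111000101. Multiple bits set => No

No


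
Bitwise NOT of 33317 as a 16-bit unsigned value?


~0b1000001000100101 = 0b111110111011010 = 32218 (16-bit unsigned)

32218


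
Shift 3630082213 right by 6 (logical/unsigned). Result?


0b11011000010111101010100010100101 >> 6 = 0b11011000010111101010100010 = 56720034

56720034


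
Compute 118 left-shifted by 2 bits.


0b1110110 << 2 = 0b111011000 = 472

472


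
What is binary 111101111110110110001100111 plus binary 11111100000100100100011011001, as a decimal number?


111101111110110110001100111 + 11111100000100100100011011001 = 100111010000011011010101000000 = 658617664

658617664


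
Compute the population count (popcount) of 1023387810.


0b111100111111111010100010100010 has 18 set bits

18


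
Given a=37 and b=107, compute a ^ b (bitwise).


37 ^ 107 = 78

78


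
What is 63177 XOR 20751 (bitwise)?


0b1111011011001001 ^ 0b101000100001111 = 0b1010011111000110 = 42950

42950


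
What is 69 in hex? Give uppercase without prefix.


69 = 45 hex

45


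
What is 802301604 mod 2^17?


802301604 & 131071 = 9892

9892


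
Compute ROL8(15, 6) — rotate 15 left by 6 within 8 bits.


Rotate 0b1111 left by 6 (8-bit) = 0b11000011 = 195

195


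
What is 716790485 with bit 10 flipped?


716790485 ^ (1 << 10) = 716790485 ^ 1024 = 716791509

716791509


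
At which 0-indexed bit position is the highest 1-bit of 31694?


0b111101111001110. Highest set bit at position 14

14


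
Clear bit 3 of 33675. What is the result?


33675 & ~(1 << 3) = 33667

33667


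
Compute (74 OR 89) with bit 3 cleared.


Step 1: 74 | 89 = 91
Step 2: 91 & ~(1 << 3) = 83

83


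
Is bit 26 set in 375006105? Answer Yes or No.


0b10110010110100010001110011001, bit 26 = 1. Yes

Yes


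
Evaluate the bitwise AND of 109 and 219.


0b1101101 & 0b11011011 = 0b1001001 = 73

73


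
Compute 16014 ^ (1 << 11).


16014 ^ (1 << 11) = 16014 ^ 2048 = 13966

13966


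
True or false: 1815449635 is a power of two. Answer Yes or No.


0b1101100001101011001000000100011. Multiple bits set => No

No


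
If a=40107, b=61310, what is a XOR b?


40107 ^ 61310 = 29653

29653


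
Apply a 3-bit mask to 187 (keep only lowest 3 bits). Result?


187 & 7 = 3

3


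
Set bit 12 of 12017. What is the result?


12017 | (1 << 12) = 12017 | 4096 = 16113

16113


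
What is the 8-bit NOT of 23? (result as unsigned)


~0b10111 = 0b11101000 = 232 (8-bit unsigned)

232


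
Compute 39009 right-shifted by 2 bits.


0b1001100001100001 >> 2 = 0b10011000011000 = 9752

9752


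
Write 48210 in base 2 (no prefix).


48210 = 1011110001010010 in binary

1011110001010010


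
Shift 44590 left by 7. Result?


0b1010111000101110 << 7 = 0b10101110001011100000000 = 5707520

5707520


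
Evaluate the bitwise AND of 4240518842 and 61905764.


0b11111100110000010010111010111010 & 0b11101100001001101101100100 = 0b100000000000101000100000 = 8391200

8391200


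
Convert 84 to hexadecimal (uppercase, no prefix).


84 = 54 hex

54


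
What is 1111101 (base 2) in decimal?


1111101 in decimal = 125

125


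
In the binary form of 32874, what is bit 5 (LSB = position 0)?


0b1000000001101010, position 5 = 1

1


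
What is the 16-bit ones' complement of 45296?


45296 ^ 65535 = 20239

20239


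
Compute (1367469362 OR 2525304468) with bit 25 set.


Step 1: 1367469362 | 2525304468 = 3615883190
Step 2: 3615883190 | (1 << 25) = 3615883190 | 33554432 = 3615883190

3615883190


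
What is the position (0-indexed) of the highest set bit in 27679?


0b110110000011111. Highest set bit at position 14

14


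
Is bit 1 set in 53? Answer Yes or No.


0b110101, bit 1 = 0. No

No


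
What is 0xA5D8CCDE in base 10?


A5D8CCDE hex = 2782448862 decimal

2782448862


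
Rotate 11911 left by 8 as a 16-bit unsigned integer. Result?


Rotate 0b10111010000111 left by 8 (16-bit) = 0b1000011100101110 = 34606

34606


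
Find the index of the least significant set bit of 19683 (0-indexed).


0b100110011100011. Lowest set bit at position 0

0


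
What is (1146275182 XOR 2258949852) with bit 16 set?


Step 1: 1146275182 ^ 2258949852 = 3270906802
Step 2: 3270906802 | (1 << 16) = 3270906802 | 65536 = 3270972338

3270972338


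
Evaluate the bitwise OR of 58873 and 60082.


0b1110010111111001 | 0b1110101010110010 = 0b1110111111111011 = 61435

61435


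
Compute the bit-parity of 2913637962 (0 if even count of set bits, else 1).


0b10101101101010101001011001001010 has 16 ones => parity 0

0


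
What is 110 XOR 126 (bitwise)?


0b1101110 ^ 0b1111110 = 0b10000 = 16

16


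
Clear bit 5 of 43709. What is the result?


43709 & ~(1 << 5) = 43677

43677


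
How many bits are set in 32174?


0b111110110101110 has 11 set bits

11


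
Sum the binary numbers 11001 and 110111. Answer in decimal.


11001 + 110111 = 1010000 = 80

80


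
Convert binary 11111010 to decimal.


11111010 in decimal = 250

250


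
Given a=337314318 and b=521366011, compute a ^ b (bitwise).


337314318 ^ 521366011 = 185101301

185101301


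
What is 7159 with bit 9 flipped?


7159 ^ (1 << 9) = 7159 ^ 512 = 6647

6647


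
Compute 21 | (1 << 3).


21 | (1 << 3) = 21 | 8 = 29

29


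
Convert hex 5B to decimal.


5B hex = 91 decimal

91


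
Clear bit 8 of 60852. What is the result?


60852 & ~(1 << 8) = 60596

60596


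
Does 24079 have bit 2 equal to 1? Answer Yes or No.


0b101111000001111, bit 2 = 1. Yes

Yes


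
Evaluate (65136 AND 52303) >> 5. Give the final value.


Step 1: 65136 & 52303 = 52288
Step 2: 52288 >> 5 = 1634

1634


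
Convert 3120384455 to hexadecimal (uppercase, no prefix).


3120384455 = B9FD49C7 hex

B9FD49C7


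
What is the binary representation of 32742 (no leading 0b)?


32742 = 111111111100110 in binary

111111111100110


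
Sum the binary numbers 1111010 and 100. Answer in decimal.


1111010 + 100 = 1111110 = 126

126


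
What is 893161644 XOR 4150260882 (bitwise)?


0b110101001111001001000010101100 ^ 0b11110111010111111111010010010010 = 0b11000010011000110110010000111110 = 3261293630

3261293630


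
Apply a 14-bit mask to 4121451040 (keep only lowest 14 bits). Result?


4121451040 & 16383 = 6688

6688


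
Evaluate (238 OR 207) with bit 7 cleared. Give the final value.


Step 1: 238 | 207 = 239
Step 2: 239 & ~(1 << 7) = 111

111


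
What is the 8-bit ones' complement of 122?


122 ^ 255 = 133

133
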